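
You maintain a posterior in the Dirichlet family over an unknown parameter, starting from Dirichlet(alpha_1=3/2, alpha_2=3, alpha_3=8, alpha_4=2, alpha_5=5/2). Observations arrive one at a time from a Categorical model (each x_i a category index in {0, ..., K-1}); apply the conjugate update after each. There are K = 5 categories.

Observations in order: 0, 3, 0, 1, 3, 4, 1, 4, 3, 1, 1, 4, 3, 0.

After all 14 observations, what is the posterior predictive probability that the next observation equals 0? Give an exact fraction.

9/62

obs 1: x=0 → posterior Dirichlet(5/2, 3, 8, 2, 5/2)
obs 2: x=3 → posterior Dirichlet(5/2, 3, 8, 3, 5/2)
obs 3: x=0 → posterior Dirichlet(7/2, 3, 8, 3, 5/2)
obs 4: x=1 → posterior Dirichlet(7/2, 4, 8, 3, 5/2)
obs 5: x=3 → posterior Dirichlet(7/2, 4, 8, 4, 5/2)
obs 6: x=4 → posterior Dirichlet(7/2, 4, 8, 4, 7/2)
obs 7: x=1 → posterior Dirichlet(7/2, 5, 8, 4, 7/2)
obs 8: x=4 → posterior Dirichlet(7/2, 5, 8, 4, 9/2)
obs 9: x=3 → posterior Dirichlet(7/2, 5, 8, 5, 9/2)
obs 10: x=1 → posterior Dirichlet(7/2, 6, 8, 5, 9/2)
obs 11: x=1 → posterior Dirichlet(7/2, 7, 8, 5, 9/2)
obs 12: x=4 → posterior Dirichlet(7/2, 7, 8, 5, 11/2)
obs 13: x=3 → posterior Dirichlet(7/2, 7, 8, 6, 11/2)
obs 14: x=0 → posterior Dirichlet(9/2, 7, 8, 6, 11/2)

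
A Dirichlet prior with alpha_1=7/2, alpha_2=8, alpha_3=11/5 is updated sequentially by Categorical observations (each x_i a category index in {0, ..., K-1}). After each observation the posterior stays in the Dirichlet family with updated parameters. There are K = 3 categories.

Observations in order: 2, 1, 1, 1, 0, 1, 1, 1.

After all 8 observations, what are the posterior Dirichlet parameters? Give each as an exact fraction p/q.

alpha_1=9/2, alpha_2=14, alpha_3=16/5

obs 1: x=2 → posterior Dirichlet(7/2, 8, 16/5)
obs 2: x=1 → posterior Dirichlet(7/2, 9, 16/5)
obs 3: x=1 → posterior Dirichlet(7/2, 10, 16/5)
obs 4: x=1 → posterior Dirichlet(7/2, 11, 16/5)
obs 5: x=0 → posterior Dirichlet(9/2, 11, 16/5)
obs 6: x=1 → posterior Dirichlet(9/2, 12, 16/5)
obs 7: x=1 → posterior Dirichlet(9/2, 13, 16/5)
obs 8: x=1 → posterior Dirichlet(9/2, 14, 16/5)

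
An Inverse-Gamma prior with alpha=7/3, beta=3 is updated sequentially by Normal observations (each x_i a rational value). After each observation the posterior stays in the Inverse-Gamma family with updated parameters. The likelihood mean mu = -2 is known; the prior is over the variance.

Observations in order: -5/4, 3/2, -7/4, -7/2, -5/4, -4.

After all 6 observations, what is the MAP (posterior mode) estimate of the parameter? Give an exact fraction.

1233/608

obs 1: x=-5/4 → posterior Inverse-Gamma(17/6, 105/32)
obs 2: x=3/2 → posterior Inverse-Gamma(10/3, 301/32)
obs 3: x=-7/4 → posterior Inverse-Gamma(23/6, 151/16)
obs 4: x=-7/2 → posterior Inverse-Gamma(13/3, 169/16)
obs 5: x=-5/4 → posterior Inverse-Gamma(29/6, 347/32)
obs 6: x=-4 → posterior Inverse-Gamma(16/3, 411/32)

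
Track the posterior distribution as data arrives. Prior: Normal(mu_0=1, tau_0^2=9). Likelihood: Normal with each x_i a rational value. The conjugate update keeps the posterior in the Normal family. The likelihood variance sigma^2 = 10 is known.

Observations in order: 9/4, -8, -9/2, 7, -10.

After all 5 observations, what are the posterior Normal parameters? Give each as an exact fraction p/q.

obs 1: x=9/4 → posterior Normal(121/76, 90/19)
obs 2: x=-8 → posterior Normal(-167/112, 45/14)
obs 3: x=-9/2 → posterior Normal(-329/148, 90/37)
obs 4: x=7 → posterior Normal(-77/184, 45/23)
obs 5: x=-10 → posterior Normal(-437/220, 18/11)

mu_0=-437/220, tau_0^2=18/11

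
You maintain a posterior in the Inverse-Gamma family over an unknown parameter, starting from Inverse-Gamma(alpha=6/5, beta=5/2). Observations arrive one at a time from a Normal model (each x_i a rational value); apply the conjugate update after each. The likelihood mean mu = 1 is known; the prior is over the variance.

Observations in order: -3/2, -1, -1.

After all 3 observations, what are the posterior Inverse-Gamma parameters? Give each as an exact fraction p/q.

alpha=27/10, beta=77/8

obs 1: x=-3/2 → posterior Inverse-Gamma(17/10, 45/8)
obs 2: x=-1 → posterior Inverse-Gamma(11/5, 61/8)
obs 3: x=-1 → posterior Inverse-Gamma(27/10, 77/8)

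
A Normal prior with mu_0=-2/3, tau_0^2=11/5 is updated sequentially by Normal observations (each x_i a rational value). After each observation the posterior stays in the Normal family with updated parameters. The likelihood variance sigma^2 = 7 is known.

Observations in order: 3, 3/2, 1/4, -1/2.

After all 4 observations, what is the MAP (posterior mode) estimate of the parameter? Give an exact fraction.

281/948

obs 1: x=3 → posterior Normal(29/138, 77/46)
obs 2: x=3/2 → posterior Normal(157/342, 77/57)
obs 3: x=1/4 → posterior Normal(347/816, 77/68)
obs 4: x=-1/2 → posterior Normal(281/948, 77/79)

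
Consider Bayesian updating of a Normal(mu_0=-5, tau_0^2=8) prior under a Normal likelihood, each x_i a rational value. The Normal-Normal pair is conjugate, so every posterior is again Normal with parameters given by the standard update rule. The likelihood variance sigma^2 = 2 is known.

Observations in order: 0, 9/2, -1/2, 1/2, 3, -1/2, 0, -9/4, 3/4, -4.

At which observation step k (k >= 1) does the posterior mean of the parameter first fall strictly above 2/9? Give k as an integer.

k = 2

obs 1: x=0 → posterior Normal(-1, 8/5)
obs 2: x=9/2 → posterior Normal(13/9, 8/9)
obs 3: x=-1/2 → posterior Normal(11/13, 8/13)
obs 4: x=1/2 → posterior Normal(13/17, 8/17)
obs 5: x=3 → posterior Normal(25/21, 8/21)
obs 6: x=-1/2 → posterior Normal(23/25, 8/25)
obs 7: x=0 → posterior Normal(23/29, 8/29)
obs 8: x=-9/4 → posterior Normal(14/33, 8/33)
obs 9: x=3/4 → posterior Normal(17/37, 8/37)
obs 10: x=-4 → posterior Normal(1/41, 8/41)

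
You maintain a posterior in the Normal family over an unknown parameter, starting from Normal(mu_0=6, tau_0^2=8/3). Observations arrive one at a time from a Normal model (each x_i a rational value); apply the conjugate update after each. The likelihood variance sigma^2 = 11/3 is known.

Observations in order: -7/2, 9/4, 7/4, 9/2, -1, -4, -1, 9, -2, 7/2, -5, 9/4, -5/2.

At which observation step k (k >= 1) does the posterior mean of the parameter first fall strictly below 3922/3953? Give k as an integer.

k = 7

obs 1: x=-7/2 → posterior Normal(2, 88/57)
obs 2: x=9/4 → posterior Normal(56/27, 88/81)
obs 3: x=7/4 → posterior Normal(2, 88/105)
obs 4: x=9/2 → posterior Normal(106/43, 88/129)
obs 5: x=-1 → posterior Normal(98/51, 88/153)
obs 6: x=-4 → posterior Normal(66/59, 88/177)
obs 7: x=-1 → posterior Normal(58/67, 88/201)
obs 8: x=9 → posterior Normal(26/15, 88/225)
obs 9: x=-2 → posterior Normal(114/83, 88/249)
obs 10: x=7/2 → posterior Normal(142/91, 88/273)
obs 11: x=-5 → posterior Normal(34/33, 8/27)
obs 12: x=9/4 → posterior Normal(120/107, 88/321)
obs 13: x=-5/2 → posterior Normal(20/23, 88/345)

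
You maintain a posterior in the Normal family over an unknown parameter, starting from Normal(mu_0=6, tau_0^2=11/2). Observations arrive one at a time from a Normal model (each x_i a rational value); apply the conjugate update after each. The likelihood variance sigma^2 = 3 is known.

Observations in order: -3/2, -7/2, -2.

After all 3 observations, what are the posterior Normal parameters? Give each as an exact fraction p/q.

obs 1: x=-3/2 → posterior Normal(39/34, 33/17)
obs 2: x=-7/2 → posterior Normal(-19/28, 33/28)
obs 3: x=-2 → posterior Normal(-41/39, 11/13)

mu_0=-41/39, tau_0^2=11/13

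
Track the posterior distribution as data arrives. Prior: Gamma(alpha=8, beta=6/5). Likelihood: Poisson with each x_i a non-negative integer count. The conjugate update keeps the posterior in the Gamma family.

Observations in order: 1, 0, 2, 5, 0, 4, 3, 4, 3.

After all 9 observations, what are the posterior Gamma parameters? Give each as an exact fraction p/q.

alpha=30, beta=51/5

obs 1: x=1 → posterior Gamma(9, 11/5)
obs 2: x=0 → posterior Gamma(9, 16/5)
obs 3: x=2 → posterior Gamma(11, 21/5)
obs 4: x=5 → posterior Gamma(16, 26/5)
obs 5: x=0 → posterior Gamma(16, 31/5)
obs 6: x=4 → posterior Gamma(20, 36/5)
obs 7: x=3 → posterior Gamma(23, 41/5)
obs 8: x=4 → posterior Gamma(27, 46/5)
obs 9: x=3 → posterior Gamma(30, 51/5)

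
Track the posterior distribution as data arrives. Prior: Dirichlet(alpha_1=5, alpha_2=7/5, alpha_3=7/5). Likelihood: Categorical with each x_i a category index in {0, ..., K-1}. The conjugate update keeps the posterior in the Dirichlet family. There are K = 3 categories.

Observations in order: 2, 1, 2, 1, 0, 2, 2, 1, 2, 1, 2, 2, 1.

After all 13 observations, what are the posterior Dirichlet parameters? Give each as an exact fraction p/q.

alpha_1=6, alpha_2=32/5, alpha_3=42/5

obs 1: x=2 → posterior Dirichlet(5, 7/5, 12/5)
obs 2: x=1 → posterior Dirichlet(5, 12/5, 12/5)
obs 3: x=2 → posterior Dirichlet(5, 12/5, 17/5)
obs 4: x=1 → posterior Dirichlet(5, 17/5, 17/5)
obs 5: x=0 → posterior Dirichlet(6, 17/5, 17/5)
obs 6: x=2 → posterior Dirichlet(6, 17/5, 22/5)
obs 7: x=2 → posterior Dirichlet(6, 17/5, 27/5)
obs 8: x=1 → posterior Dirichlet(6, 22/5, 27/5)
obs 9: x=2 → posterior Dirichlet(6, 22/5, 32/5)
obs 10: x=1 → posterior Dirichlet(6, 27/5, 32/5)
obs 11: x=2 → posterior Dirichlet(6, 27/5, 37/5)
obs 12: x=2 → posterior Dirichlet(6, 27/5, 42/5)
obs 13: x=1 → posterior Dirichlet(6, 32/5, 42/5)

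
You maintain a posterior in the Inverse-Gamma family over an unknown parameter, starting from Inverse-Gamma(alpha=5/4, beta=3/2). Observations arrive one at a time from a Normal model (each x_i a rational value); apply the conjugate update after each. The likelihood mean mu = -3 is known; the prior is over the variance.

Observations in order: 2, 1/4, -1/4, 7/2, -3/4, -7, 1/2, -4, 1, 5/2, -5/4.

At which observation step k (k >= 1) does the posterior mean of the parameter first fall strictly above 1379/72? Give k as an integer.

obs 1: x=2 → posterior Inverse-Gamma(7/4, 14)
obs 2: x=1/4 → posterior Inverse-Gamma(9/4, 617/32)
obs 3: x=-1/4 → posterior Inverse-Gamma(11/4, 369/16)
obs 4: x=7/2 → posterior Inverse-Gamma(13/4, 707/16)
obs 5: x=-3/4 → posterior Inverse-Gamma(15/4, 1495/32)
obs 6: x=-7 → posterior Inverse-Gamma(17/4, 1751/32)
obs 7: x=1/2 → posterior Inverse-Gamma(19/4, 1947/32)
obs 8: x=-4 → posterior Inverse-Gamma(21/4, 1963/32)
obs 9: x=1 → posterior Inverse-Gamma(23/4, 2219/32)
obs 10: x=5/2 → posterior Inverse-Gamma(25/4, 2703/32)
obs 11: x=-5/4 → posterior Inverse-Gamma(27/4, 86)

k = 4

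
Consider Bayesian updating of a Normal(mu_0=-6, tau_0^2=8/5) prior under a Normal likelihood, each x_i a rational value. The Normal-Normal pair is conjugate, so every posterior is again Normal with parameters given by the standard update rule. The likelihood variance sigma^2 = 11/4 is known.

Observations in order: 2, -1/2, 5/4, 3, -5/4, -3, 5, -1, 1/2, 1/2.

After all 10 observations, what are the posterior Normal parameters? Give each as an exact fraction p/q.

obs 1: x=2 → posterior Normal(-266/87, 88/87)
obs 2: x=-1/2 → posterior Normal(-282/119, 88/119)
obs 3: x=5/4 → posterior Normal(-242/151, 88/151)
obs 4: x=3 → posterior Normal(-146/183, 88/183)
obs 5: x=-5/4 → posterior Normal(-186/215, 88/215)
obs 6: x=-3 → posterior Normal(-282/247, 88/247)
obs 7: x=5 → posterior Normal(-122/279, 88/279)
obs 8: x=-1 → posterior Normal(-154/311, 88/311)
obs 9: x=1/2 → posterior Normal(-138/343, 88/343)
obs 10: x=1/2 → posterior Normal(-122/375, 88/375)

mu_0=-122/375, tau_0^2=88/375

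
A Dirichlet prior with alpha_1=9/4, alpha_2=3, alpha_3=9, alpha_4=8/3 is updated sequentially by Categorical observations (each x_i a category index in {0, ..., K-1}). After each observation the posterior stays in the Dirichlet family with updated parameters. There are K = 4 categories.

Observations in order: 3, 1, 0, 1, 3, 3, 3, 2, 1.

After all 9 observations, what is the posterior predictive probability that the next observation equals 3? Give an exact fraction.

80/311

obs 1: x=3 → posterior Dirichlet(9/4, 3, 9, 11/3)
obs 2: x=1 → posterior Dirichlet(9/4, 4, 9, 11/3)
obs 3: x=0 → posterior Dirichlet(13/4, 4, 9, 11/3)
obs 4: x=1 → posterior Dirichlet(13/4, 5, 9, 11/3)
obs 5: x=3 → posterior Dirichlet(13/4, 5, 9, 14/3)
obs 6: x=3 → posterior Dirichlet(13/4, 5, 9, 17/3)
obs 7: x=3 → posterior Dirichlet(13/4, 5, 9, 20/3)
obs 8: x=2 → posterior Dirichlet(13/4, 5, 10, 20/3)
obs 9: x=1 → posterior Dirichlet(13/4, 6, 10, 20/3)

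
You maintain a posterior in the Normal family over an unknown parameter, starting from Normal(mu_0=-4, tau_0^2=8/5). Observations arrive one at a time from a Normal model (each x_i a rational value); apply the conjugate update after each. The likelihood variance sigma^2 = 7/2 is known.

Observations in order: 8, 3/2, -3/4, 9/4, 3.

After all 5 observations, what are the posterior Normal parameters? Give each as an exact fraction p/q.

obs 1: x=8 → posterior Normal(-4/17, 56/51)
obs 2: x=3/2 → posterior Normal(12/67, 56/67)
obs 3: x=-3/4 → posterior Normal(0, 56/83)
obs 4: x=9/4 → posterior Normal(4/11, 56/99)
obs 5: x=3 → posterior Normal(84/115, 56/115)

mu_0=84/115, tau_0^2=56/115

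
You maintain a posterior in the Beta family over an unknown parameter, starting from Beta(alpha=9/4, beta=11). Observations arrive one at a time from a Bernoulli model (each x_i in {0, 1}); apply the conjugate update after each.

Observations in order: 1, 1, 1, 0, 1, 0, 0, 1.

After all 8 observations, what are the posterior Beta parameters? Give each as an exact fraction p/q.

alpha=29/4, beta=14

obs 1: x=1 → posterior Beta(13/4, 11)
obs 2: x=1 → posterior Beta(17/4, 11)
obs 3: x=1 → posterior Beta(21/4, 11)
obs 4: x=0 → posterior Beta(21/4, 12)
obs 5: x=1 → posterior Beta(25/4, 12)
obs 6: x=0 → posterior Beta(25/4, 13)
obs 7: x=0 → posterior Beta(25/4, 14)
obs 8: x=1 → posterior Beta(29/4, 14)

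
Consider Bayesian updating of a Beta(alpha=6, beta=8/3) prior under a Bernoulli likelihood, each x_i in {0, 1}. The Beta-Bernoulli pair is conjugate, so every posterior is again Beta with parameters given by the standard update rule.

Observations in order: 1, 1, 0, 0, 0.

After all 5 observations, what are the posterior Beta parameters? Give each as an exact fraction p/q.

obs 1: x=1 → posterior Beta(7, 8/3)
obs 2: x=1 → posterior Beta(8, 8/3)
obs 3: x=0 → posterior Beta(8, 11/3)
obs 4: x=0 → posterior Beta(8, 14/3)
obs 5: x=0 → posterior Beta(8, 17/3)

alpha=8, beta=17/3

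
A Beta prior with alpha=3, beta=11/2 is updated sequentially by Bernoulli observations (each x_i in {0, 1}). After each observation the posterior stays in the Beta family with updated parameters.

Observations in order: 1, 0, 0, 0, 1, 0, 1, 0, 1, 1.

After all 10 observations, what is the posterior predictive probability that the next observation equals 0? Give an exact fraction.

obs 1: x=1 → posterior Beta(4, 11/2)
obs 2: x=0 → posterior Beta(4, 13/2)
obs 3: x=0 → posterior Beta(4, 15/2)
obs 4: x=0 → posterior Beta(4, 17/2)
obs 5: x=1 → posterior Beta(5, 17/2)
obs 6: x=0 → posterior Beta(5, 19/2)
obs 7: x=1 → posterior Beta(6, 19/2)
obs 8: x=0 → posterior Beta(6, 21/2)
obs 9: x=1 → posterior Beta(7, 21/2)
obs 10: x=1 → posterior Beta(8, 21/2)

21/37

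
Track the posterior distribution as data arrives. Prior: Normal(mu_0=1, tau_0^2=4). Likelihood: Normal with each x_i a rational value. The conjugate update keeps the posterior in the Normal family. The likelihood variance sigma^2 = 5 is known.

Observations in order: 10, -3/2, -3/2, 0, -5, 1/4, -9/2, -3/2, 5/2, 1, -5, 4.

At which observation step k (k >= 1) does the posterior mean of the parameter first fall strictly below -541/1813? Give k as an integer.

k = 11

obs 1: x=10 → posterior Normal(5, 20/9)
obs 2: x=-3/2 → posterior Normal(3, 20/13)
obs 3: x=-3/2 → posterior Normal(33/17, 20/17)
obs 4: x=0 → posterior Normal(11/7, 20/21)
obs 5: x=-5 → posterior Normal(13/25, 4/5)
obs 6: x=1/4 → posterior Normal(14/29, 20/29)
obs 7: x=-9/2 → posterior Normal(-4/33, 20/33)
obs 8: x=-3/2 → posterior Normal(-10/37, 20/37)
obs 9: x=5/2 → posterior Normal(0, 20/41)
obs 10: x=1 → posterior Normal(4/45, 4/9)
obs 11: x=-5 → posterior Normal(-16/49, 20/49)
obs 12: x=4 → posterior Normal(0, 20/53)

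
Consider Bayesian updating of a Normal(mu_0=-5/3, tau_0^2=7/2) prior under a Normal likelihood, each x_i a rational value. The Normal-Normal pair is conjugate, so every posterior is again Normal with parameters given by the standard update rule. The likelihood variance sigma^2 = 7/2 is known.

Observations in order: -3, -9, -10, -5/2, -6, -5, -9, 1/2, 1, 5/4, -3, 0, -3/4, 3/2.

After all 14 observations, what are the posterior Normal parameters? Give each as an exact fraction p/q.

mu_0=-137/45, tau_0^2=7/30

obs 1: x=-3 → posterior Normal(-7/3, 7/4)
obs 2: x=-9 → posterior Normal(-41/9, 7/6)
obs 3: x=-10 → posterior Normal(-71/12, 7/8)
obs 4: x=-5/2 → posterior Normal(-157/30, 7/10)
obs 5: x=-6 → posterior Normal(-193/36, 7/12)
obs 6: x=-5 → posterior Normal(-223/42, 1/2)
obs 7: x=-9 → posterior Normal(-277/48, 7/16)
obs 8: x=1/2 → posterior Normal(-137/27, 7/18)
obs 9: x=1 → posterior Normal(-67/15, 7/20)
obs 10: x=5/4 → posterior Normal(-521/132, 7/22)
obs 11: x=-3 → posterior Normal(-557/144, 7/24)
obs 12: x=0 → posterior Normal(-557/156, 7/26)
obs 13: x=-3/4 → posterior Normal(-283/84, 1/4)
obs 14: x=3/2 → posterior Normal(-137/45, 7/30)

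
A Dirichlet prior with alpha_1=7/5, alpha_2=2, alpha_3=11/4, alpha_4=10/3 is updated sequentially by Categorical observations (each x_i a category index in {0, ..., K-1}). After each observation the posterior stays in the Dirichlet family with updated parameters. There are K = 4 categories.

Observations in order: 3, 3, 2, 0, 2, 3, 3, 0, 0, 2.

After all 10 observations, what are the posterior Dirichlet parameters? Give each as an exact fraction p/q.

alpha_1=22/5, alpha_2=2, alpha_3=23/4, alpha_4=22/3

obs 1: x=3 → posterior Dirichlet(7/5, 2, 11/4, 13/3)
obs 2: x=3 → posterior Dirichlet(7/5, 2, 11/4, 16/3)
obs 3: x=2 → posterior Dirichlet(7/5, 2, 15/4, 16/3)
obs 4: x=0 → posterior Dirichlet(12/5, 2, 15/4, 16/3)
obs 5: x=2 → posterior Dirichlet(12/5, 2, 19/4, 16/3)
obs 6: x=3 → posterior Dirichlet(12/5, 2, 19/4, 19/3)
obs 7: x=3 → posterior Dirichlet(12/5, 2, 19/4, 22/3)
obs 8: x=0 → posterior Dirichlet(17/5, 2, 19/4, 22/3)
obs 9: x=0 → posterior Dirichlet(22/5, 2, 19/4, 22/3)
obs 10: x=2 → posterior Dirichlet(22/5, 2, 23/4, 22/3)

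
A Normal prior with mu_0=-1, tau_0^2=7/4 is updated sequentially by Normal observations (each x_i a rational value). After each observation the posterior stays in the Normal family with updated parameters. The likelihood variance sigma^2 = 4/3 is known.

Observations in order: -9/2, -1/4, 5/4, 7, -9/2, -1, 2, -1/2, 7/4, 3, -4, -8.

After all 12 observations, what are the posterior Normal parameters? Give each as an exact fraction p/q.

mu_0=-715/1072, tau_0^2=7/67

obs 1: x=-9/2 → posterior Normal(-221/74, 28/37)
obs 2: x=-1/4 → posterior Normal(-463/232, 14/29)
obs 3: x=5/4 → posterior Normal(-179/158, 28/79)
obs 4: x=7 → posterior Normal(23/40, 7/25)
obs 5: x=-9/2 → posterior Normal(-37/121, 28/121)
obs 6: x=-1 → posterior Normal(-29/71, 14/71)
obs 7: x=2 → posterior Normal(-16/163, 28/163)
obs 8: x=-1/2 → posterior Normal(-53/368, 7/46)
obs 9: x=7/4 → posterior Normal(1/20, 28/205)
obs 10: x=3 → posterior Normal(293/904, 14/113)
obs 11: x=-4 → posterior Normal(-43/988, 28/247)
obs 12: x=-8 → posterior Normal(-715/1072, 7/67)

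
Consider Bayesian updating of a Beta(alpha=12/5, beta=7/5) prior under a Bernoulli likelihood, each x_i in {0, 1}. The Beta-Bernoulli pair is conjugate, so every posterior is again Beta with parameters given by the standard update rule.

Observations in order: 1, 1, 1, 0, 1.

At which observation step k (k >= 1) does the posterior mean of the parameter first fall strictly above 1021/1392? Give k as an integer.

obs 1: x=1 → posterior Beta(17/5, 7/5)
obs 2: x=1 → posterior Beta(22/5, 7/5)
obs 3: x=1 → posterior Beta(27/5, 7/5)
obs 4: x=0 → posterior Beta(27/5, 12/5)
obs 5: x=1 → posterior Beta(32/5, 12/5)

k = 2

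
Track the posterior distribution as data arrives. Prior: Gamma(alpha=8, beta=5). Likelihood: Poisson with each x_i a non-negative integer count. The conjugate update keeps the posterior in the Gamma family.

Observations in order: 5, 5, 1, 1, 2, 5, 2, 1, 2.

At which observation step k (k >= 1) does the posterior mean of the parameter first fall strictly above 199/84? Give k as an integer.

k = 2

obs 1: x=5 → posterior Gamma(13, 6)
obs 2: x=5 → posterior Gamma(18, 7)
obs 3: x=1 → posterior Gamma(19, 8)
obs 4: x=1 → posterior Gamma(20, 9)
obs 5: x=2 → posterior Gamma(22, 10)
obs 6: x=5 → posterior Gamma(27, 11)
obs 7: x=2 → posterior Gamma(29, 12)
obs 8: x=1 → posterior Gamma(30, 13)
obs 9: x=2 → posterior Gamma(32, 14)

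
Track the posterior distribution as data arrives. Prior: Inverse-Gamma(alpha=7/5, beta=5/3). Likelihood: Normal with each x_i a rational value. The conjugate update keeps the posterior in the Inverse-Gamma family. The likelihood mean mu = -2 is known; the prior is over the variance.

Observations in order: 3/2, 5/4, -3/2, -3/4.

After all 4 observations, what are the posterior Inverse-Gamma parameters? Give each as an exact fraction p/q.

alpha=17/5, beta=671/48

obs 1: x=3/2 → posterior Inverse-Gamma(19/10, 187/24)
obs 2: x=5/4 → posterior Inverse-Gamma(12/5, 1255/96)
obs 3: x=-3/2 → posterior Inverse-Gamma(29/10, 1267/96)
obs 4: x=-3/4 → posterior Inverse-Gamma(17/5, 671/48)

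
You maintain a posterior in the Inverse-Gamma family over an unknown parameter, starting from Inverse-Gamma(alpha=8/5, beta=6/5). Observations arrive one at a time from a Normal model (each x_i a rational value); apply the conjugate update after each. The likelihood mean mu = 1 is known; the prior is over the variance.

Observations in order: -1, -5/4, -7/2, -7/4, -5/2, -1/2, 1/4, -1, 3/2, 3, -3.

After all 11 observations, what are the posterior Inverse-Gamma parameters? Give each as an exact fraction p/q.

alpha=71/10, beta=6287/160

obs 1: x=-1 → posterior Inverse-Gamma(21/10, 16/5)
obs 2: x=-5/4 → posterior Inverse-Gamma(13/5, 917/160)
obs 3: x=-7/2 → posterior Inverse-Gamma(31/10, 2537/160)
obs 4: x=-7/4 → posterior Inverse-Gamma(18/5, 1571/80)
obs 5: x=-5/2 → posterior Inverse-Gamma(41/10, 2061/80)
obs 6: x=-1/2 → posterior Inverse-Gamma(23/5, 2151/80)
obs 7: x=1/4 → posterior Inverse-Gamma(51/10, 4347/160)
obs 8: x=-1 → posterior Inverse-Gamma(28/5, 4667/160)
obs 9: x=3/2 → posterior Inverse-Gamma(61/10, 4687/160)
obs 10: x=3 → posterior Inverse-Gamma(33/5, 5007/160)
obs 11: x=-3 → posterior Inverse-Gamma(71/10, 6287/160)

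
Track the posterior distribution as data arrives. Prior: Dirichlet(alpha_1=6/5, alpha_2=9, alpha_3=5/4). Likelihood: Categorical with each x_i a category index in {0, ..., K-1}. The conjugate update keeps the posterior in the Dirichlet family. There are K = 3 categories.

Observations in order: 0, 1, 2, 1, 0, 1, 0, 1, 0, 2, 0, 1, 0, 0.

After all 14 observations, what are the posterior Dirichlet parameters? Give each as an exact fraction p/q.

alpha_1=41/5, alpha_2=14, alpha_3=13/4

obs 1: x=0 → posterior Dirichlet(11/5, 9, 5/4)
obs 2: x=1 → posterior Dirichlet(11/5, 10, 5/4)
obs 3: x=2 → posterior Dirichlet(11/5, 10, 9/4)
obs 4: x=1 → posterior Dirichlet(11/5, 11, 9/4)
obs 5: x=0 → posterior Dirichlet(16/5, 11, 9/4)
obs 6: x=1 → posterior Dirichlet(16/5, 12, 9/4)
obs 7: x=0 → posterior Dirichlet(21/5, 12, 9/4)
obs 8: x=1 → posterior Dirichlet(21/5, 13, 9/4)
obs 9: x=0 → posterior Dirichlet(26/5, 13, 9/4)
obs 10: x=2 → posterior Dirichlet(26/5, 13, 13/4)
obs 11: x=0 → posterior Dirichlet(31/5, 13, 13/4)
obs 12: x=1 → posterior Dirichlet(31/5, 14, 13/4)
obs 13: x=0 → posterior Dirichlet(36/5, 14, 13/4)
obs 14: x=0 → posterior Dirichlet(41/5, 14, 13/4)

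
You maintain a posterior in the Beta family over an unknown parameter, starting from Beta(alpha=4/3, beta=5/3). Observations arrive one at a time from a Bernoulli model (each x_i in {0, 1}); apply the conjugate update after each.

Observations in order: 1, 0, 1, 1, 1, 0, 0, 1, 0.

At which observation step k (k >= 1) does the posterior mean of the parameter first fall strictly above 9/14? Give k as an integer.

obs 1: x=1 → posterior Beta(7/3, 5/3)
obs 2: x=0 → posterior Beta(7/3, 8/3)
obs 3: x=1 → posterior Beta(10/3, 8/3)
obs 4: x=1 → posterior Beta(13/3, 8/3)
obs 5: x=1 → posterior Beta(16/3, 8/3)
obs 6: x=0 → posterior Beta(16/3, 11/3)
obs 7: x=0 → posterior Beta(16/3, 14/3)
obs 8: x=1 → posterior Beta(19/3, 14/3)
obs 9: x=0 → posterior Beta(19/3, 17/3)

k = 5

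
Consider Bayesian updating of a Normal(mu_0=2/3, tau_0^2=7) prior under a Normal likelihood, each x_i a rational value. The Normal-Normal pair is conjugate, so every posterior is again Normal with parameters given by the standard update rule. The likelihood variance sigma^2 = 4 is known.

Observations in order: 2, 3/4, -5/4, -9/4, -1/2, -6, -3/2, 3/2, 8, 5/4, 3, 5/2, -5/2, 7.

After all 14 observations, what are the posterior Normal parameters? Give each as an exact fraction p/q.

obs 1: x=2 → posterior Normal(50/33, 28/11)
obs 2: x=3/4 → posterior Normal(263/216, 14/9)
obs 3: x=-5/4 → posterior Normal(79/150, 28/25)
obs 4: x=-9/4 → posterior Normal(-31/384, 7/8)
obs 5: x=-1/2 → posterior Normal(-73/468, 28/39)
obs 6: x=-6 → posterior Normal(-577/552, 14/23)
obs 7: x=-3/2 → posterior Normal(-703/636, 28/53)
obs 8: x=3/2 → posterior Normal(-577/720, 7/15)
obs 9: x=8 → posterior Normal(95/804, 28/67)
obs 10: x=5/4 → posterior Normal(25/111, 14/37)
obs 11: x=3 → posterior Normal(113/243, 28/81)
obs 12: x=5/2 → posterior Normal(331/528, 7/22)
obs 13: x=-5/2 → posterior Normal(113/285, 28/95)
obs 14: x=7 → posterior Normal(130/153, 14/51)

mu_0=130/153, tau_0^2=14/51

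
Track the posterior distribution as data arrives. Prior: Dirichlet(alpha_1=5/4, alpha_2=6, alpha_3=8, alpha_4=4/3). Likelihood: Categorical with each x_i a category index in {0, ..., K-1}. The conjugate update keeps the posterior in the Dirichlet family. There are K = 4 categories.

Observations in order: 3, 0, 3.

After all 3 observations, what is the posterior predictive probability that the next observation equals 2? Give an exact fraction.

obs 1: x=3 → posterior Dirichlet(5/4, 6, 8, 7/3)
obs 2: x=0 → posterior Dirichlet(9/4, 6, 8, 7/3)
obs 3: x=3 → posterior Dirichlet(9/4, 6, 8, 10/3)

96/235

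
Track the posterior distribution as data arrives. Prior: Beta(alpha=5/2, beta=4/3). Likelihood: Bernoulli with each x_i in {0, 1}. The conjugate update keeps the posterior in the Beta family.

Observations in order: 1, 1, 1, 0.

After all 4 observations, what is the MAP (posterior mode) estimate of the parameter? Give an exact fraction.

27/35

obs 1: x=1 → posterior Beta(7/2, 4/3)
obs 2: x=1 → posterior Beta(9/2, 4/3)
obs 3: x=1 → posterior Beta(11/2, 4/3)
obs 4: x=0 → posterior Beta(11/2, 7/3)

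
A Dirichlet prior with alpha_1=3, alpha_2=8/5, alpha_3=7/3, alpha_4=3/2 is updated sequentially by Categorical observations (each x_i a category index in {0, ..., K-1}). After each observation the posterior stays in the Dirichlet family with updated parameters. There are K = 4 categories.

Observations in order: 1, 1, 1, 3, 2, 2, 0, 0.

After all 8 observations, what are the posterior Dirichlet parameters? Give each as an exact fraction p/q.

alpha_1=5, alpha_2=23/5, alpha_3=13/3, alpha_4=5/2

obs 1: x=1 → posterior Dirichlet(3, 13/5, 7/3, 3/2)
obs 2: x=1 → posterior Dirichlet(3, 18/5, 7/3, 3/2)
obs 3: x=1 → posterior Dirichlet(3, 23/5, 7/3, 3/2)
obs 4: x=3 → posterior Dirichlet(3, 23/5, 7/3, 5/2)
obs 5: x=2 → posterior Dirichlet(3, 23/5, 10/3, 5/2)
obs 6: x=2 → posterior Dirichlet(3, 23/5, 13/3, 5/2)
obs 7: x=0 → posterior Dirichlet(4, 23/5, 13/3, 5/2)
obs 8: x=0 → posterior Dirichlet(5, 23/5, 13/3, 5/2)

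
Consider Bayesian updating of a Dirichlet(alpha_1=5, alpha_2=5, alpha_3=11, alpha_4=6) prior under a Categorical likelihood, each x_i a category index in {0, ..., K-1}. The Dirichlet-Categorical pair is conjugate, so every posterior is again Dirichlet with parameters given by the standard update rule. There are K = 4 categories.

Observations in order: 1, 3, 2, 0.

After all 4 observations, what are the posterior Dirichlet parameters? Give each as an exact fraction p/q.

alpha_1=6, alpha_2=6, alpha_3=12, alpha_4=7

obs 1: x=1 → posterior Dirichlet(5, 6, 11, 6)
obs 2: x=3 → posterior Dirichlet(5, 6, 11, 7)
obs 3: x=2 → posterior Dirichlet(5, 6, 12, 7)
obs 4: x=0 → posterior Dirichlet(6, 6, 12, 7)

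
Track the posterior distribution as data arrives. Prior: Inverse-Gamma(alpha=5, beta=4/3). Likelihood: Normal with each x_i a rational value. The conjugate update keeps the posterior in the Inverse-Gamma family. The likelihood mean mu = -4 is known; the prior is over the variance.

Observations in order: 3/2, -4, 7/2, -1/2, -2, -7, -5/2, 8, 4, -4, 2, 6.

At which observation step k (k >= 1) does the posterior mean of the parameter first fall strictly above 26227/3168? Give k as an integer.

k = 4

obs 1: x=3/2 → posterior Inverse-Gamma(11/2, 395/24)
obs 2: x=-4 → posterior Inverse-Gamma(6, 395/24)
obs 3: x=7/2 → posterior Inverse-Gamma(13/2, 535/12)
obs 4: x=-1/2 → posterior Inverse-Gamma(7, 1217/24)
obs 5: x=-2 → posterior Inverse-Gamma(15/2, 1265/24)
obs 6: x=-7 → posterior Inverse-Gamma(8, 1373/24)
obs 7: x=-5/2 → posterior Inverse-Gamma(17/2, 175/3)
obs 8: x=8 → posterior Inverse-Gamma(9, 391/3)
obs 9: x=4 → posterior Inverse-Gamma(19/2, 487/3)
obs 10: x=-4 → posterior Inverse-Gamma(10, 487/3)
obs 11: x=2 → posterior Inverse-Gamma(21/2, 541/3)
obs 12: x=6 → posterior Inverse-Gamma(11, 691/3)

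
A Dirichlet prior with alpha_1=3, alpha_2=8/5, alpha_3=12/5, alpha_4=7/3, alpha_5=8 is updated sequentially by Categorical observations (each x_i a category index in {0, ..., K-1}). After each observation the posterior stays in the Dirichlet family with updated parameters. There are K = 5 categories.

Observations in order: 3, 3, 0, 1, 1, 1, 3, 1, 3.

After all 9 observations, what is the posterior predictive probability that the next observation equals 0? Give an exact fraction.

obs 1: x=3 → posterior Dirichlet(3, 8/5, 12/5, 10/3, 8)
obs 2: x=3 → posterior Dirichlet(3, 8/5, 12/5, 13/3, 8)
obs 3: x=0 → posterior Dirichlet(4, 8/5, 12/5, 13/3, 8)
obs 4: x=1 → posterior Dirichlet(4, 13/5, 12/5, 13/3, 8)
obs 5: x=1 → posterior Dirichlet(4, 18/5, 12/5, 13/3, 8)
obs 6: x=1 → posterior Dirichlet(4, 23/5, 12/5, 13/3, 8)
obs 7: x=3 → posterior Dirichlet(4, 23/5, 12/5, 16/3, 8)
obs 8: x=1 → posterior Dirichlet(4, 28/5, 12/5, 16/3, 8)
obs 9: x=3 → posterior Dirichlet(4, 28/5, 12/5, 19/3, 8)

12/79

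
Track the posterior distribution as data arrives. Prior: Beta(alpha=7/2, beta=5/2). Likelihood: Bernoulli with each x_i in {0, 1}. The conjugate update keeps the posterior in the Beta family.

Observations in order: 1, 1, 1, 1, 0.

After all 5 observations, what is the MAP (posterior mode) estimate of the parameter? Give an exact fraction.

obs 1: x=1 → posterior Beta(9/2, 5/2)
obs 2: x=1 → posterior Beta(11/2, 5/2)
obs 3: x=1 → posterior Beta(13/2, 5/2)
obs 4: x=1 → posterior Beta(15/2, 5/2)
obs 5: x=0 → posterior Beta(15/2, 7/2)

13/18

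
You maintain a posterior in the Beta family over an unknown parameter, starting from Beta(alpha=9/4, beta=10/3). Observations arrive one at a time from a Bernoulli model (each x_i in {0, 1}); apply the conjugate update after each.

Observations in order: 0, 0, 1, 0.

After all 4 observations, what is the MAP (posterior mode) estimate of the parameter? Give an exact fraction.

27/91

obs 1: x=0 → posterior Beta(9/4, 13/3)
obs 2: x=0 → posterior Beta(9/4, 16/3)
obs 3: x=1 → posterior Beta(13/4, 16/3)
obs 4: x=0 → posterior Beta(13/4, 19/3)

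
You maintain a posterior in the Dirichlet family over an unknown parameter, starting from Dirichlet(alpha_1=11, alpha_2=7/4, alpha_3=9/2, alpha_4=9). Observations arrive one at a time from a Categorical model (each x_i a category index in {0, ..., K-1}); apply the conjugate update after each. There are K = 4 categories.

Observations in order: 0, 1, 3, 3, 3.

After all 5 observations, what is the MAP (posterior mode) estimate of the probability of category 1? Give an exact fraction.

7/109

obs 1: x=0 → posterior Dirichlet(12, 7/4, 9/2, 9)
obs 2: x=1 → posterior Dirichlet(12, 11/4, 9/2, 9)
obs 3: x=3 → posterior Dirichlet(12, 11/4, 9/2, 10)
obs 4: x=3 → posterior Dirichlet(12, 11/4, 9/2, 11)
obs 5: x=3 → posterior Dirichlet(12, 11/4, 9/2, 12)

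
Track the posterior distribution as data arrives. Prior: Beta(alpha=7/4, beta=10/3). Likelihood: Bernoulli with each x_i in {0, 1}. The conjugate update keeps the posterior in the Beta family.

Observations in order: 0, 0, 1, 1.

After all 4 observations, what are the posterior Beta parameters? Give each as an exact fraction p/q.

obs 1: x=0 → posterior Beta(7/4, 13/3)
obs 2: x=0 → posterior Beta(7/4, 16/3)
obs 3: x=1 → posterior Beta(11/4, 16/3)
obs 4: x=1 → posterior Beta(15/4, 16/3)

alpha=15/4, beta=16/3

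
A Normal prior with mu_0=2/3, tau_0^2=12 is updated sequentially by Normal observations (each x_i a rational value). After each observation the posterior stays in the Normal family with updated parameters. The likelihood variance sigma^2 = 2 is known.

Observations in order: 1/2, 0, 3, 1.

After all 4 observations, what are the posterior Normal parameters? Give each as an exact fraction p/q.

obs 1: x=1/2 → posterior Normal(11/21, 12/7)
obs 2: x=0 → posterior Normal(11/39, 12/13)
obs 3: x=3 → posterior Normal(65/57, 12/19)
obs 4: x=1 → posterior Normal(83/75, 12/25)

mu_0=83/75, tau_0^2=12/25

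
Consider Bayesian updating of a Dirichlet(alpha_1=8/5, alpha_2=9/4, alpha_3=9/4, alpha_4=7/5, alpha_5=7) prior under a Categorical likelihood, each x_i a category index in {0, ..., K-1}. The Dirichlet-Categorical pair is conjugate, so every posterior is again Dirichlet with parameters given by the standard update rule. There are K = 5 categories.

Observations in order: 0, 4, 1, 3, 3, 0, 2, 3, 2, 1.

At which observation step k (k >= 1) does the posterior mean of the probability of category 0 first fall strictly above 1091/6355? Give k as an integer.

obs 1: x=0 → posterior Dirichlet(13/5, 9/4, 9/4, 7/5, 7)
obs 2: x=4 → posterior Dirichlet(13/5, 9/4, 9/4, 7/5, 8)
obs 3: x=1 → posterior Dirichlet(13/5, 13/4, 9/4, 7/5, 8)
obs 4: x=3 → posterior Dirichlet(13/5, 13/4, 9/4, 12/5, 8)
obs 5: x=3 → posterior Dirichlet(13/5, 13/4, 9/4, 17/5, 8)
obs 6: x=0 → posterior Dirichlet(18/5, 13/4, 9/4, 17/5, 8)
obs 7: x=2 → posterior Dirichlet(18/5, 13/4, 13/4, 17/5, 8)
obs 8: x=3 → posterior Dirichlet(18/5, 13/4, 13/4, 22/5, 8)
obs 9: x=2 → posterior Dirichlet(18/5, 13/4, 17/4, 22/5, 8)
obs 10: x=1 → posterior Dirichlet(18/5, 17/4, 17/4, 22/5, 8)

k = 6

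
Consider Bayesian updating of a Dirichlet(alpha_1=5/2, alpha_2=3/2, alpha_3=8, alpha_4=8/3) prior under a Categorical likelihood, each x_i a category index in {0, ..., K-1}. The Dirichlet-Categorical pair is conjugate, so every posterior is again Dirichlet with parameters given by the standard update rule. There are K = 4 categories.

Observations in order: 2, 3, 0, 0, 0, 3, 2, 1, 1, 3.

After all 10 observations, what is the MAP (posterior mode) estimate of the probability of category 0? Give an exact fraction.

27/124

obs 1: x=2 → posterior Dirichlet(5/2, 3/2, 9, 8/3)
obs 2: x=3 → posterior Dirichlet(5/2, 3/2, 9, 11/3)
obs 3: x=0 → posterior Dirichlet(7/2, 3/2, 9, 11/3)
obs 4: x=0 → posterior Dirichlet(9/2, 3/2, 9, 11/3)
obs 5: x=0 → posterior Dirichlet(11/2, 3/2, 9, 11/3)
obs 6: x=3 → posterior Dirichlet(11/2, 3/2, 9, 14/3)
obs 7: x=2 → posterior Dirichlet(11/2, 3/2, 10, 14/3)
obs 8: x=1 → posterior Dirichlet(11/2, 5/2, 10, 14/3)
obs 9: x=1 → posterior Dirichlet(11/2, 7/2, 10, 14/3)
obs 10: x=3 → posterior Dirichlet(11/2, 7/2, 10, 17/3)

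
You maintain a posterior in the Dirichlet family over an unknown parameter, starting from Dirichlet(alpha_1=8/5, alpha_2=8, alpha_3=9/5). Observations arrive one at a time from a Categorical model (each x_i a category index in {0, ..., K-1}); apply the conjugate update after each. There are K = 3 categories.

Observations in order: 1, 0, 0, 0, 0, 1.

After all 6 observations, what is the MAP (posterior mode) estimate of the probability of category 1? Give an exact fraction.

5/8

obs 1: x=1 → posterior Dirichlet(8/5, 9, 9/5)
obs 2: x=0 → posterior Dirichlet(13/5, 9, 9/5)
obs 3: x=0 → posterior Dirichlet(18/5, 9, 9/5)
obs 4: x=0 → posterior Dirichlet(23/5, 9, 9/5)
obs 5: x=0 → posterior Dirichlet(28/5, 9, 9/5)
obs 6: x=1 → posterior Dirichlet(28/5, 10, 9/5)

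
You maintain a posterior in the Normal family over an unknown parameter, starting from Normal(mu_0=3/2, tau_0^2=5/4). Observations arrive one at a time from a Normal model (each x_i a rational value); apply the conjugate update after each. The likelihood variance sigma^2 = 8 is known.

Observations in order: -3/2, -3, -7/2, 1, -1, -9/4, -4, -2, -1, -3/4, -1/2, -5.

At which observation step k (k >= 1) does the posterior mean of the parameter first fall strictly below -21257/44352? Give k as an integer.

k = 9

obs 1: x=-3/2 → posterior Normal(81/74, 40/37)
obs 2: x=-3 → posterior Normal(17/28, 20/21)
obs 3: x=-7/2 → posterior Normal(8/47, 40/47)
obs 4: x=1 → posterior Normal(1/4, 10/13)
obs 5: x=-1 → posterior Normal(8/57, 40/57)
obs 6: x=-9/4 → posterior Normal(-13/248, 20/31)
obs 7: x=-4 → posterior Normal(-93/268, 40/67)
obs 8: x=-2 → posterior Normal(-133/288, 5/9)
obs 9: x=-1 → posterior Normal(-153/308, 40/77)
obs 10: x=-3/4 → posterior Normal(-21/41, 20/41)
obs 11: x=-1/2 → posterior Normal(-89/174, 40/87)
obs 12: x=-5 → posterior Normal(-139/184, 10/23)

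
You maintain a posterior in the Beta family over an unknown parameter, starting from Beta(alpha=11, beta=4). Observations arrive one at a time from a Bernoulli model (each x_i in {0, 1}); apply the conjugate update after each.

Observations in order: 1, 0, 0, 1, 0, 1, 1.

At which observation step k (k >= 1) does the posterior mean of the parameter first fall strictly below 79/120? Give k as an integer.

obs 1: x=1 → posterior Beta(12, 4)
obs 2: x=0 → posterior Beta(12, 5)
obs 3: x=0 → posterior Beta(12, 6)
obs 4: x=1 → posterior Beta(13, 6)
obs 5: x=0 → posterior Beta(13, 7)
obs 6: x=1 → posterior Beta(14, 7)
obs 7: x=1 → posterior Beta(15, 7)

k = 5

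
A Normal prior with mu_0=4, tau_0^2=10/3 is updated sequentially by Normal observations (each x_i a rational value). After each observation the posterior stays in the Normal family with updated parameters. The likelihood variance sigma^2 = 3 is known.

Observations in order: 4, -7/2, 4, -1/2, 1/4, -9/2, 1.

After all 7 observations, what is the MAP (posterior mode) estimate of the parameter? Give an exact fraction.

87/158

obs 1: x=4 → posterior Normal(4, 30/19)
obs 2: x=-7/2 → posterior Normal(41/29, 30/29)
obs 3: x=4 → posterior Normal(27/13, 10/13)
obs 4: x=-1/2 → posterior Normal(76/49, 30/49)
obs 5: x=1/4 → posterior Normal(157/118, 30/59)
obs 6: x=-9/2 → posterior Normal(67/138, 10/23)
obs 7: x=1 → posterior Normal(87/158, 30/79)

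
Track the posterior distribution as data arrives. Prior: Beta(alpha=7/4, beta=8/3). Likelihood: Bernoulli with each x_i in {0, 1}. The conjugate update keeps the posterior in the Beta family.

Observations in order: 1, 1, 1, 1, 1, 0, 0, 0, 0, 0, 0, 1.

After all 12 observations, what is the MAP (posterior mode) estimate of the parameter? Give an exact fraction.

81/173

obs 1: x=1 → posterior Beta(11/4, 8/3)
obs 2: x=1 → posterior Beta(15/4, 8/3)
obs 3: x=1 → posterior Beta(19/4, 8/3)
obs 4: x=1 → posterior Beta(23/4, 8/3)
obs 5: x=1 → posterior Beta(27/4, 8/3)
obs 6: x=0 → posterior Beta(27/4, 11/3)
obs 7: x=0 → posterior Beta(27/4, 14/3)
obs 8: x=0 → posterior Beta(27/4, 17/3)
obs 9: x=0 → posterior Beta(27/4, 20/3)
obs 10: x=0 → posterior Beta(27/4, 23/3)
obs 11: x=0 → posterior Beta(27/4, 26/3)
obs 12: x=1 → posterior Beta(31/4, 26/3)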